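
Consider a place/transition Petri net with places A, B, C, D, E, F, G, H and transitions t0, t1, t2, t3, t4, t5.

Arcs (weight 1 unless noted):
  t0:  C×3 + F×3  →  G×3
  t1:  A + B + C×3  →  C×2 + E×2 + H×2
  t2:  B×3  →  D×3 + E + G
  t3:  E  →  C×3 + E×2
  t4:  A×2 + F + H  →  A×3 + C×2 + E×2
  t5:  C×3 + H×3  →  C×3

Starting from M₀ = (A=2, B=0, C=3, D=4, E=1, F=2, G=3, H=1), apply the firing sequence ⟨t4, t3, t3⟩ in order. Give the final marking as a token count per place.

(A=3, B=0, C=11, D=4, E=5, F=1, G=3, H=0)

step 1: fire t4:  (A=2, B=0, C=3, D=4, E=1, F=2, G=3, H=1) → (A=3, B=0, C=5, D=4, E=3, F=1, G=3, H=0)
step 2: fire t3:  (A=3, B=0, C=5, D=4, E=3, F=1, G=3, H=0) → (A=3, B=0, C=8, D=4, E=4, F=1, G=3, H=0)
step 3: fire t3:  (A=3, B=0, C=8, D=4, E=4, F=1, G=3, H=0) → (A=3, B=0, C=11, D=4, E=5, F=1, G=3, H=0)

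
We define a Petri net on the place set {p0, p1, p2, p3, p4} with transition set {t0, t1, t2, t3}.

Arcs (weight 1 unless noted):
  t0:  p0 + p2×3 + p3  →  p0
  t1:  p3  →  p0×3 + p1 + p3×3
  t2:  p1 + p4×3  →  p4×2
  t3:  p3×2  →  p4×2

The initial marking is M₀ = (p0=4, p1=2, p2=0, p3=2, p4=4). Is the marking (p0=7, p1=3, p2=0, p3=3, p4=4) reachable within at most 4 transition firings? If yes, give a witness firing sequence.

depth 0: 1 marking
depth 1: 4 markings reached so far
depth 2: 9 markings reached so far
depth 3: 16 markings reached so far
depth 4: 24 markings reached so far
target is not among the 24 markings reachable within 4 steps

NO — not reachable within 4 firings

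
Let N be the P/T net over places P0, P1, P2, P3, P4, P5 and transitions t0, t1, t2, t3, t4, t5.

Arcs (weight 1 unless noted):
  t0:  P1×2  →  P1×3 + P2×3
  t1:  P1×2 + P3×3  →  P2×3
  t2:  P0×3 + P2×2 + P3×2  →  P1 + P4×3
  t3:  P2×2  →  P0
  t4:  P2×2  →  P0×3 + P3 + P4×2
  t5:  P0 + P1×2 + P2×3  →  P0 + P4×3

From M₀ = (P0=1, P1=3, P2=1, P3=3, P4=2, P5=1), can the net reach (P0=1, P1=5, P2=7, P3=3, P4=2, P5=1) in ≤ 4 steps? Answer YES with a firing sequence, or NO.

step 1: fire t0:  (P0=1, P1=3, P2=1, P3=3, P4=2, P5=1) → (P0=1, P1=4, P2=4, P3=3, P4=2, P5=1)
step 2: fire t0:  (P0=1, P1=4, P2=4, P3=3, P4=2, P5=1) → (P0=1, P1=5, P2=7, P3=3, P4=2, P5=1)

YES — reachable via ⟨t0, t0⟩ (2 firings)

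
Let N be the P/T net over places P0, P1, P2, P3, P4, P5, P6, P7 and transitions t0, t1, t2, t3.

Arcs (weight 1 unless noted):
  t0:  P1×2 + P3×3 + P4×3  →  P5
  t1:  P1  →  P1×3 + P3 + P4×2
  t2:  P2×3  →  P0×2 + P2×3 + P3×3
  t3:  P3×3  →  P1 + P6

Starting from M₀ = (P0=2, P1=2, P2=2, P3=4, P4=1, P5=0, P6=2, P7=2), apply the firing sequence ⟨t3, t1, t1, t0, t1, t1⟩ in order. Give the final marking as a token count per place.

step 1: fire t3:  (P0=2, P1=2, P2=2, P3=4, P4=1, P5=0, P6=2, P7=2) → (P0=2, P1=3, P2=2, P3=1, P4=1, P5=0, P6=3, P7=2)
step 2: fire t1:  (P0=2, P1=3, P2=2, P3=1, P4=1, P5=0, P6=3, P7=2) → (P0=2, P1=5, P2=2, P3=2, P4=3, P5=0, P6=3, P7=2)
step 3: fire t1:  (P0=2, P1=5, P2=2, P3=2, P4=3, P5=0, P6=3, P7=2) → (P0=2, P1=7, P2=2, P3=3, P4=5, P5=0, P6=3, P7=2)
step 4: fire t0:  (P0=2, P1=7, P2=2, P3=3, P4=5, P5=0, P6=3, P7=2) → (P0=2, P1=5, P2=2, P3=0, P4=2, P5=1, P6=3, P7=2)
step 5: fire t1:  (P0=2, P1=5, P2=2, P3=0, P4=2, P5=1, P6=3, P7=2) → (P0=2, P1=7, P2=2, P3=1, P4=4, P5=1, P6=3, P7=2)
step 6: fire t1:  (P0=2, P1=7, P2=2, P3=1, P4=4, P5=1, P6=3, P7=2) → (P0=2, P1=9, P2=2, P3=2, P4=6, P5=1, P6=3, P7=2)

(P0=2, P1=9, P2=2, P3=2, P4=6, P5=1, P6=3, P7=2)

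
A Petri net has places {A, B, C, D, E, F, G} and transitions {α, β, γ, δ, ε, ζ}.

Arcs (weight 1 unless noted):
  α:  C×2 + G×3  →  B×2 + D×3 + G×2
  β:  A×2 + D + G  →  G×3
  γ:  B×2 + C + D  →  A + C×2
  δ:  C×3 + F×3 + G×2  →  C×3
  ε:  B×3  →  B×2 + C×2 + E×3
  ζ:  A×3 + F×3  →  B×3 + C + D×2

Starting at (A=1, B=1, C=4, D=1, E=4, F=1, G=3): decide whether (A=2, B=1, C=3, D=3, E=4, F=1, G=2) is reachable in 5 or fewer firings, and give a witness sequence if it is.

step 1: fire α:  (A=1, B=1, C=4, D=1, E=4, F=1, G=3) → (A=1, B=3, C=2, D=4, E=4, F=1, G=2)
step 2: fire γ:  (A=1, B=3, C=2, D=4, E=4, F=1, G=2) → (A=2, B=1, C=3, D=3, E=4, F=1, G=2)

YES — reachable via ⟨α, γ⟩ (2 firings)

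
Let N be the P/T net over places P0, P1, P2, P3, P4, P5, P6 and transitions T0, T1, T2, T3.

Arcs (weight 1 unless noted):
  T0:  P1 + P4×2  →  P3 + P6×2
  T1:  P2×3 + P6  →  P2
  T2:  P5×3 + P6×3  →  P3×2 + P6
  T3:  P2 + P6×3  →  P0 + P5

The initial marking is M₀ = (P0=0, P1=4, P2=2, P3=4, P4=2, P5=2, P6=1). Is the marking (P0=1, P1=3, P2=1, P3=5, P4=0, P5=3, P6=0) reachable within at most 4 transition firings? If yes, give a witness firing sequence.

step 1: fire T0:  (P0=0, P1=4, P2=2, P3=4, P4=2, P5=2, P6=1) → (P0=0, P1=3, P2=2, P3=5, P4=0, P5=2, P6=3)
step 2: fire T3:  (P0=0, P1=3, P2=2, P3=5, P4=0, P5=2, P6=3) → (P0=1, P1=3, P2=1, P3=5, P4=0, P5=3, P6=0)

YES — reachable via ⟨T0, T3⟩ (2 firings)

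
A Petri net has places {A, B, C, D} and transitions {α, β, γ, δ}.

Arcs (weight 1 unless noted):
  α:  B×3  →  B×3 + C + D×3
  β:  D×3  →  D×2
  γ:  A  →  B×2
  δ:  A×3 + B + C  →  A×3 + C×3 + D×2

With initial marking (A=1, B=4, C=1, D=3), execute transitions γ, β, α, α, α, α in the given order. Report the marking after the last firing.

(A=0, B=6, C=5, D=14)

step 1: fire γ:  (A=1, B=4, C=1, D=3) → (A=0, B=6, C=1, D=3)
step 2: fire β:  (A=0, B=6, C=1, D=3) → (A=0, B=6, C=1, D=2)
step 3: fire α:  (A=0, B=6, C=1, D=2) → (A=0, B=6, C=2, D=5)
step 4: fire α:  (A=0, B=6, C=2, D=5) → (A=0, B=6, C=3, D=8)
step 5: fire α:  (A=0, B=6, C=3, D=8) → (A=0, B=6, C=4, D=11)
step 6: fire α:  (A=0, B=6, C=4, D=11) → (A=0, B=6, C=5, D=14)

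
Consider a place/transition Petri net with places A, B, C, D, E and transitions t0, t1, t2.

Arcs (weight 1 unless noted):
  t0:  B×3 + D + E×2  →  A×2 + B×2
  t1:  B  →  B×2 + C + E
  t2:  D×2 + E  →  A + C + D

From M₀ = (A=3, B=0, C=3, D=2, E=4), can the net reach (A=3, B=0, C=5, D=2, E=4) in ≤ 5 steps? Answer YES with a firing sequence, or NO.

depth 0: 1 marking
depth 1: 2 markings reached so far
depth 2: 2 markings reached so far
(frontier empty at depth 2; search complete)
target is not among the 2 markings reachable within 5 steps

NO — not reachable within 5 firings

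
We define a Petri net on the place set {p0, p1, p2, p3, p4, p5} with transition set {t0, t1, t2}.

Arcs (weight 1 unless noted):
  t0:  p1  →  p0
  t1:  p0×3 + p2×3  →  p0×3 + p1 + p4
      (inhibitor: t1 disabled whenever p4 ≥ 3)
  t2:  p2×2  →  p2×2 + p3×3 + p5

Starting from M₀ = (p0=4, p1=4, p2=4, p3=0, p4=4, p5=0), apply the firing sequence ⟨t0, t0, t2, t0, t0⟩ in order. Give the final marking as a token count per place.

step 1: fire t0:  (p0=4, p1=4, p2=4, p3=0, p4=4, p5=0) → (p0=5, p1=3, p2=4, p3=0, p4=4, p5=0)
step 2: fire t0:  (p0=5, p1=3, p2=4, p3=0, p4=4, p5=0) → (p0=6, p1=2, p2=4, p3=0, p4=4, p5=0)
step 3: fire t2:  (p0=6, p1=2, p2=4, p3=0, p4=4, p5=0) → (p0=6, p1=2, p2=4, p3=3, p4=4, p5=1)
step 4: fire t0:  (p0=6, p1=2, p2=4, p3=3, p4=4, p5=1) → (p0=7, p1=1, p2=4, p3=3, p4=4, p5=1)
step 5: fire t0:  (p0=7, p1=1, p2=4, p3=3, p4=4, p5=1) → (p0=8, p1=0, p2=4, p3=3, p4=4, p5=1)

(p0=8, p1=0, p2=4, p3=3, p4=4, p5=1)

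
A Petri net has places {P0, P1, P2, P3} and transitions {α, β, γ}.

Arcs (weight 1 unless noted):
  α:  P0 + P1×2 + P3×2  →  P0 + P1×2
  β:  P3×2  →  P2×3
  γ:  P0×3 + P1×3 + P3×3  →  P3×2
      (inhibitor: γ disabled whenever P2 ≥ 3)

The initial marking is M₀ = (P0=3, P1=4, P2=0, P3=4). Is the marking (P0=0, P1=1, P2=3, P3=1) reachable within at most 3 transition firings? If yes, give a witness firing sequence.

step 1: fire γ:  (P0=3, P1=4, P2=0, P3=4) → (P0=0, P1=1, P2=0, P3=3)
step 2: fire β:  (P0=0, P1=1, P2=0, P3=3) → (P0=0, P1=1, P2=3, P3=1)

YES — reachable via ⟨γ, β⟩ (2 firings)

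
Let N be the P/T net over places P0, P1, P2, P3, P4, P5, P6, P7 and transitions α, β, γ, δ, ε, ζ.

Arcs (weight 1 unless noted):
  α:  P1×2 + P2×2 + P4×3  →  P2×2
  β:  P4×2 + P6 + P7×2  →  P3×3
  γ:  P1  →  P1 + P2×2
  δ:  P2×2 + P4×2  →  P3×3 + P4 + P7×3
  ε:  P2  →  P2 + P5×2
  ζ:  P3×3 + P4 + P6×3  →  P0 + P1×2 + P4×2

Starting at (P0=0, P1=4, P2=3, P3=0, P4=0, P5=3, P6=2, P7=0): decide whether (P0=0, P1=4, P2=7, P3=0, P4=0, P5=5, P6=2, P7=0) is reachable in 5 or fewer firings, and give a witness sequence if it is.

step 1: fire γ:  (P0=0, P1=4, P2=3, P3=0, P4=0, P5=3, P6=2, P7=0) → (P0=0, P1=4, P2=5, P3=0, P4=0, P5=3, P6=2, P7=0)
step 2: fire γ:  (P0=0, P1=4, P2=5, P3=0, P4=0, P5=3, P6=2, P7=0) → (P0=0, P1=4, P2=7, P3=0, P4=0, P5=3, P6=2, P7=0)
step 3: fire ε:  (P0=0, P1=4, P2=7, P3=0, P4=0, P5=3, P6=2, P7=0) → (P0=0, P1=4, P2=7, P3=0, P4=0, P5=5, P6=2, P7=0)

YES — reachable via ⟨γ, γ, ε⟩ (3 firings)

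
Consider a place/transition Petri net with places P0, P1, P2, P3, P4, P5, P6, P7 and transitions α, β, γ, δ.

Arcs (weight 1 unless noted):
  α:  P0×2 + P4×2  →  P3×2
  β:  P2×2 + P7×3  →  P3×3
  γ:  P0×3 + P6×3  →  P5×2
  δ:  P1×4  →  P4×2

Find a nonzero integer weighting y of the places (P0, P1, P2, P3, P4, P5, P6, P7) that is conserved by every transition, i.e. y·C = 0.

y = (P0:0, P1:1, P2:3, P3:2, P4:2, P5:0, P6:0, P7:0)

Incidence matrix C (rows=places, cols=transitions):
        α    β    γ    δ
   P0  -2    0   -3    0
   P1   0    0    0   -4
   P2   0   -2    0    0
   P3   2    3    0    0
   P4  -2    0    0    2
   P5   0    0    2    0
   P6   0    0   -3    0
   P7   0   -3    0    0

Candidate y = [0, 1, 3, 2, 2, 0, 0, 0]; check y·C column-wise:
  col α: 0·-2 + 1·0 + 3·0 + 2·2 + 2·-2 = 0
  col β: 1·0 + 3·-2 + 2·3 + 2·0 + 0·-3 = 0
  col γ: 0·-3 + 1·0 + 3·0 + 2·0 + 2·0 + 0·2 + 0·-3 = 0
  col δ: 1·-4 + 3·0 + 2·0 + 2·2 = 0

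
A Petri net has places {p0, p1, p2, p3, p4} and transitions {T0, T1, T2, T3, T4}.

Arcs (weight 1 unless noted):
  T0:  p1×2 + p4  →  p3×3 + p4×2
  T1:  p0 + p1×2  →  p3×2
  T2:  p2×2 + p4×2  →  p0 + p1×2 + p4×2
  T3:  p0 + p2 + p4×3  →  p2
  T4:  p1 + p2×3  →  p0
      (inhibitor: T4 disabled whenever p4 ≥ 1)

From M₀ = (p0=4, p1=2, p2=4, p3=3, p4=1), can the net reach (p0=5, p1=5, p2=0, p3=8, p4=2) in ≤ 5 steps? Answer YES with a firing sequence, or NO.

NO — not reachable within 5 firings

depth 0: 1 marking
depth 1: 3 markings reached so far
depth 2: 4 markings reached so far
depth 3: 7 markings reached so far
depth 4: 10 markings reached so far
depth 5: 13 markings reached so far
target is not among the 13 markings reachable within 5 steps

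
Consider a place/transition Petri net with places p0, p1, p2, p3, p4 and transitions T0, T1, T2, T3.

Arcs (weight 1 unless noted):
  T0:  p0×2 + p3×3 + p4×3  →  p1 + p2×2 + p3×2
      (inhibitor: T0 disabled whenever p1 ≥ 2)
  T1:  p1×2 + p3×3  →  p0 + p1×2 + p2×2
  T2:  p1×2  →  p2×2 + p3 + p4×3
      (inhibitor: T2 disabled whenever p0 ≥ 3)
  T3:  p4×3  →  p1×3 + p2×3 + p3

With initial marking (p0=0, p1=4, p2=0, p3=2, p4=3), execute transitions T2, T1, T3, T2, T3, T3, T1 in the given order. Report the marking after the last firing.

(p0=2, p1=9, p2=17, p3=1, p4=0)

step 1: fire T2:  (p0=0, p1=4, p2=0, p3=2, p4=3) → (p0=0, p1=2, p2=2, p3=3, p4=6)
step 2: fire T1:  (p0=0, p1=2, p2=2, p3=3, p4=6) → (p0=1, p1=2, p2=4, p3=0, p4=6)
step 3: fire T3:  (p0=1, p1=2, p2=4, p3=0, p4=6) → (p0=1, p1=5, p2=7, p3=1, p4=3)
step 4: fire T2:  (p0=1, p1=5, p2=7, p3=1, p4=3) → (p0=1, p1=3, p2=9, p3=2, p4=6)
step 5: fire T3:  (p0=1, p1=3, p2=9, p3=2, p4=6) → (p0=1, p1=6, p2=12, p3=3, p4=3)
step 6: fire T3:  (p0=1, p1=6, p2=12, p3=3, p4=3) → (p0=1, p1=9, p2=15, p3=4, p4=0)
step 7: fire T1:  (p0=1, p1=9, p2=15, p3=4, p4=0) → (p0=2, p1=9, p2=17, p3=1, p4=0)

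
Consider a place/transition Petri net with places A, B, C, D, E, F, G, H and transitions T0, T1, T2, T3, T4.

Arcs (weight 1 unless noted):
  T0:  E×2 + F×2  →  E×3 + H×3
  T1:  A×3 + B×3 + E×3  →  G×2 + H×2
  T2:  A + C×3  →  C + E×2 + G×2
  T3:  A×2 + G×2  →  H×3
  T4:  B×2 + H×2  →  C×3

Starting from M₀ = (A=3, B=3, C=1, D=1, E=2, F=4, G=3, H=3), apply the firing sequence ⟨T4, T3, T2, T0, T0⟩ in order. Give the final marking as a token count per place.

(A=0, B=1, C=2, D=1, E=6, F=0, G=3, H=10)

step 1: fire T4:  (A=3, B=3, C=1, D=1, E=2, F=4, G=3, H=3) → (A=3, B=1, C=4, D=1, E=2, F=4, G=3, H=1)
step 2: fire T3:  (A=3, B=1, C=4, D=1, E=2, F=4, G=3, H=1) → (A=1, B=1, C=4, D=1, E=2, F=4, G=1, H=4)
step 3: fire T2:  (A=1, B=1, C=4, D=1, E=2, F=4, G=1, H=4) → (A=0, B=1, C=2, D=1, E=4, F=4, G=3, H=4)
step 4: fire T0:  (A=0, B=1, C=2, D=1, E=4, F=4, G=3, H=4) → (A=0, B=1, C=2, D=1, E=5, F=2, G=3, H=7)
step 5: fire T0:  (A=0, B=1, C=2, D=1, E=5, F=2, G=3, H=7) → (A=0, B=1, C=2, D=1, E=6, F=0, G=3, H=10)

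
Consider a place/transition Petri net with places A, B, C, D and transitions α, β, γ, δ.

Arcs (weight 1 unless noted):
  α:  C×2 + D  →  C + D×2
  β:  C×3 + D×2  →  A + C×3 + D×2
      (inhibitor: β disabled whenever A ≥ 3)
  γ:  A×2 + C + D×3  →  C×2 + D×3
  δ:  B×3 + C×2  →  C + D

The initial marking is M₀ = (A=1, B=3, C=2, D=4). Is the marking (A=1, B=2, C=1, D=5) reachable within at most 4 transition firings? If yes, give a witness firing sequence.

NO — not reachable within 4 firings

depth 0: 1 marking
depth 1: 3 markings reached so far
depth 2: 3 markings reached so far
(frontier empty at depth 2; search complete)
target is not among the 3 markings reachable within 4 steps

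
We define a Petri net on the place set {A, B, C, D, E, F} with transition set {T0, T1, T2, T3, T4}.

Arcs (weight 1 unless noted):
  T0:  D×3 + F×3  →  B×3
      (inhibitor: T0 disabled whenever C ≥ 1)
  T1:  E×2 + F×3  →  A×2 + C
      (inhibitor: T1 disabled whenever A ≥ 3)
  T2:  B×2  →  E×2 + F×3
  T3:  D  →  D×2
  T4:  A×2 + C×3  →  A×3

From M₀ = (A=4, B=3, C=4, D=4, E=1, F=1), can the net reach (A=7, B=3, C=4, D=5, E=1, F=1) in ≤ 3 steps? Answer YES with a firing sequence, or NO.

NO — not reachable within 3 firings

depth 0: 1 marking
depth 1: 4 markings reached so far
depth 2: 8 markings reached so far
depth 3: 12 markings reached so far
target is not among the 12 markings reachable within 3 steps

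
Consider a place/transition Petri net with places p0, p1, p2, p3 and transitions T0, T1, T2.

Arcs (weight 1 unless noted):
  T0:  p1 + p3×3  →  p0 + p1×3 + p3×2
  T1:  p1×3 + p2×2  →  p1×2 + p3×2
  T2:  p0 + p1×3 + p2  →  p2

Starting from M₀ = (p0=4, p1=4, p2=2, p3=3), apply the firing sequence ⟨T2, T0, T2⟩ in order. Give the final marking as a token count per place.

step 1: fire T2:  (p0=4, p1=4, p2=2, p3=3) → (p0=3, p1=1, p2=2, p3=3)
step 2: fire T0:  (p0=3, p1=1, p2=2, p3=3) → (p0=4, p1=3, p2=2, p3=2)
step 3: fire T2:  (p0=4, p1=3, p2=2, p3=2) → (p0=3, p1=0, p2=2, p3=2)

(p0=3, p1=0, p2=2, p3=2)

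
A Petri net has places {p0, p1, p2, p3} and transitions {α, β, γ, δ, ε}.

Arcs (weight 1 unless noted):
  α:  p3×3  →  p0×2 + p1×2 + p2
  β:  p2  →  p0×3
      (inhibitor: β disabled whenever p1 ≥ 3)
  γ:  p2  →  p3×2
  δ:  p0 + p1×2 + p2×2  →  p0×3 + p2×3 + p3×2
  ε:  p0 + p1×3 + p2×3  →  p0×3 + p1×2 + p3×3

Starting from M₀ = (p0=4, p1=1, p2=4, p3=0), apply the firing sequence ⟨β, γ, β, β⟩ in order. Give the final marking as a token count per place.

step 1: fire β:  (p0=4, p1=1, p2=4, p3=0) → (p0=7, p1=1, p2=3, p3=0)
step 2: fire γ:  (p0=7, p1=1, p2=3, p3=0) → (p0=7, p1=1, p2=2, p3=2)
step 3: fire β:  (p0=7, p1=1, p2=2, p3=2) → (p0=10, p1=1, p2=1, p3=2)
step 4: fire β:  (p0=10, p1=1, p2=1, p3=2) → (p0=13, p1=1, p2=0, p3=2)

(p0=13, p1=1, p2=0, p3=2)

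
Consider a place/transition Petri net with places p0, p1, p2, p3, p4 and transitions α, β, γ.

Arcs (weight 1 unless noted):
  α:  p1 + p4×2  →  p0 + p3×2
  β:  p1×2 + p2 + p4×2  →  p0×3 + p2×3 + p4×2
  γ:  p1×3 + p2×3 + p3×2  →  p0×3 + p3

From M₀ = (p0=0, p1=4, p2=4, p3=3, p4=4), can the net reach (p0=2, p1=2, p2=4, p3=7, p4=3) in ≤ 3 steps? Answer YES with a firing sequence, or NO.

NO — not reachable within 3 firings

depth 0: 1 marking
depth 1: 4 markings reached so far
depth 2: 8 markings reached so far
depth 3: 9 markings reached so far
target is not among the 9 markings reachable within 3 steps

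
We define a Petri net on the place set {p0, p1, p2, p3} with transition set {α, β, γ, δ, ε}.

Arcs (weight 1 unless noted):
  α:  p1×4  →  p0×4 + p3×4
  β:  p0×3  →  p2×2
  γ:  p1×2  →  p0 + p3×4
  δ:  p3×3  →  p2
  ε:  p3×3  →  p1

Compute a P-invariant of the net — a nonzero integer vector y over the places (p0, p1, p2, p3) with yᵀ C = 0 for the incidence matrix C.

Incidence matrix C (rows=places, cols=transitions):
        α    β    γ    δ    ε
   p0   4   -3    1    0    0
   p1  -4    0   -2    0    1
   p2   0    2    0    1    0
   p3   4    0    4   -3   -3

Candidate y = [2, 3, 3, 1]; check y·C column-wise:
  col α: 2·4 + 3·-4 + 3·0 + 1·4 = 0
  col β: 2·-3 + 3·0 + 3·2 + 1·0 = 0
  col γ: 2·1 + 3·-2 + 3·0 + 1·4 = 0
  col δ: 2·0 + 3·0 + 3·1 + 1·-3 = 0
  col ε: 2·0 + 3·1 + 3·0 + 1·-3 = 0

y = (p0:2, p1:3, p2:3, p3:1)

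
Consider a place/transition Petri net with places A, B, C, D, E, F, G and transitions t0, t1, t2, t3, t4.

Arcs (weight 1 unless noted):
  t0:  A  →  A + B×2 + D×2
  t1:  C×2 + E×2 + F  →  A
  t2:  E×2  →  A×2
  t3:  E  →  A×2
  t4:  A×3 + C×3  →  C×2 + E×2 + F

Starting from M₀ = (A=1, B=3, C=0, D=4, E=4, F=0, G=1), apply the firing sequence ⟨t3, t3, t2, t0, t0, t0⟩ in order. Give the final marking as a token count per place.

step 1: fire t3:  (A=1, B=3, C=0, D=4, E=4, F=0, G=1) → (A=3, B=3, C=0, D=4, E=3, F=0, G=1)
step 2: fire t3:  (A=3, B=3, C=0, D=4, E=3, F=0, G=1) → (A=5, B=3, C=0, D=4, E=2, F=0, G=1)
step 3: fire t2:  (A=5, B=3, C=0, D=4, E=2, F=0, G=1) → (A=7, B=3, C=0, D=4, E=0, F=0, G=1)
step 4: fire t0:  (A=7, B=3, C=0, D=4, E=0, F=0, G=1) → (A=7, B=5, C=0, D=6, E=0, F=0, G=1)
step 5: fire t0:  (A=7, B=5, C=0, D=6, E=0, F=0, G=1) → (A=7, B=7, C=0, D=8, E=0, F=0, G=1)
step 6: fire t0:  (A=7, B=7, C=0, D=8, E=0, F=0, G=1) → (A=7, B=9, C=0, D=10, E=0, F=0, G=1)

(A=7, B=9, C=0, D=10, E=0, F=0, G=1)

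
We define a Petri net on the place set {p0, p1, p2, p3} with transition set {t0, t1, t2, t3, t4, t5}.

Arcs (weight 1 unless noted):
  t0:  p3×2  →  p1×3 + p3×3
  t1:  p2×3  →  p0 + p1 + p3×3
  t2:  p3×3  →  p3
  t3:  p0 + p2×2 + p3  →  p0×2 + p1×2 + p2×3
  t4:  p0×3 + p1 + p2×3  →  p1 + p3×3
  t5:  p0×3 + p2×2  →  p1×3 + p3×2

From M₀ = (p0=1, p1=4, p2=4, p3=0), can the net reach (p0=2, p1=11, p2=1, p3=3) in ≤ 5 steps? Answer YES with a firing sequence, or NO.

YES — reachable via ⟨t1, t0, t0, t2⟩ (4 firings)

step 1: fire t1:  (p0=1, p1=4, p2=4, p3=0) → (p0=2, p1=5, p2=1, p3=3)
step 2: fire t0:  (p0=2, p1=5, p2=1, p3=3) → (p0=2, p1=8, p2=1, p3=4)
step 3: fire t0:  (p0=2, p1=8, p2=1, p3=4) → (p0=2, p1=11, p2=1, p3=5)
step 4: fire t2:  (p0=2, p1=11, p2=1, p3=5) → (p0=2, p1=11, p2=1, p3=3)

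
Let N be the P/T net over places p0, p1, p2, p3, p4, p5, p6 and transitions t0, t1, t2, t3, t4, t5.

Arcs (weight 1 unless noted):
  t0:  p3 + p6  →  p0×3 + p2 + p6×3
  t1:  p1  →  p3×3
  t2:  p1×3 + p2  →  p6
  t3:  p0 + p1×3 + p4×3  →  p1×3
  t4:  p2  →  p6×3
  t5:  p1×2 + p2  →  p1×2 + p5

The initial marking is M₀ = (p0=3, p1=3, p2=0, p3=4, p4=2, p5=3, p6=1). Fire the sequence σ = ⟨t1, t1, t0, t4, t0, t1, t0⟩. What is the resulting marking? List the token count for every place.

(p0=12, p1=0, p2=2, p3=10, p4=2, p5=3, p6=10)

step 1: fire t1:  (p0=3, p1=3, p2=0, p3=4, p4=2, p5=3, p6=1) → (p0=3, p1=2, p2=0, p3=7, p4=2, p5=3, p6=1)
step 2: fire t1:  (p0=3, p1=2, p2=0, p3=7, p4=2, p5=3, p6=1) → (p0=3, p1=1, p2=0, p3=10, p4=2, p5=3, p6=1)
step 3: fire t0:  (p0=3, p1=1, p2=0, p3=10, p4=2, p5=3, p6=1) → (p0=6, p1=1, p2=1, p3=9, p4=2, p5=3, p6=3)
step 4: fire t4:  (p0=6, p1=1, p2=1, p3=9, p4=2, p5=3, p6=3) → (p0=6, p1=1, p2=0, p3=9, p4=2, p5=3, p6=6)
step 5: fire t0:  (p0=6, p1=1, p2=0, p3=9, p4=2, p5=3, p6=6) → (p0=9, p1=1, p2=1, p3=8, p4=2, p5=3, p6=8)
step 6: fire t1:  (p0=9, p1=1, p2=1, p3=8, p4=2, p5=3, p6=8) → (p0=9, p1=0, p2=1, p3=11, p4=2, p5=3, p6=8)
step 7: fire t0:  (p0=9, p1=0, p2=1, p3=11, p4=2, p5=3, p6=8) → (p0=12, p1=0, p2=2, p3=10, p4=2, p5=3, p6=10)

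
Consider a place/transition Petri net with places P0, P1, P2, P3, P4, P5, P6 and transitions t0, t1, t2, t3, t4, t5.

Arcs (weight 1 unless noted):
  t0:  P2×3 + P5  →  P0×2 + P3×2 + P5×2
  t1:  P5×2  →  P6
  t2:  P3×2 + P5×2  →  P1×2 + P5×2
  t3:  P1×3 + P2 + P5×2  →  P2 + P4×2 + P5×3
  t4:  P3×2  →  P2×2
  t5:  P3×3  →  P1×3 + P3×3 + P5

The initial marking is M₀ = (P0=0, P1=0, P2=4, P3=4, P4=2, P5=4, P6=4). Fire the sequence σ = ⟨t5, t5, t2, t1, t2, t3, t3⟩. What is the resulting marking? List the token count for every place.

step 1: fire t5:  (P0=0, P1=0, P2=4, P3=4, P4=2, P5=4, P6=4) → (P0=0, P1=3, P2=4, P3=4, P4=2, P5=5, P6=4)
step 2: fire t5:  (P0=0, P1=3, P2=4, P3=4, P4=2, P5=5, P6=4) → (P0=0, P1=6, P2=4, P3=4, P4=2, P5=6, P6=4)
step 3: fire t2:  (P0=0, P1=6, P2=4, P3=4, P4=2, P5=6, P6=4) → (P0=0, P1=8, P2=4, P3=2, P4=2, P5=6, P6=4)
step 4: fire t1:  (P0=0, P1=8, P2=4, P3=2, P4=2, P5=6, P6=4) → (P0=0, P1=8, P2=4, P3=2, P4=2, P5=4, P6=5)
step 5: fire t2:  (P0=0, P1=8, P2=4, P3=2, P4=2, P5=4, P6=5) → (P0=0, P1=10, P2=4, P3=0, P4=2, P5=4, P6=5)
step 6: fire t3:  (P0=0, P1=10, P2=4, P3=0, P4=2, P5=4, P6=5) → (P0=0, P1=7, P2=4, P3=0, P4=4, P5=5, P6=5)
step 7: fire t3:  (P0=0, P1=7, P2=4, P3=0, P4=4, P5=5, P6=5) → (P0=0, P1=4, P2=4, P3=0, P4=6, P5=6, P6=5)

(P0=0, P1=4, P2=4, P3=0, P4=6, P5=6, P6=5)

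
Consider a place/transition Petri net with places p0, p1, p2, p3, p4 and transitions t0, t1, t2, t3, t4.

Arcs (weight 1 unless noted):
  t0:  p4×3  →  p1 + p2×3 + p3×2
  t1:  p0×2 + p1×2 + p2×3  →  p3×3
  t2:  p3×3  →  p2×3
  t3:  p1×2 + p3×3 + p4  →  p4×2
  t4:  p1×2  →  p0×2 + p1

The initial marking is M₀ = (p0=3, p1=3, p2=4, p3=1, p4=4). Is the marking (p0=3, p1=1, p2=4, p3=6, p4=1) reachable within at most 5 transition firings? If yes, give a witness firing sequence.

YES — reachable via ⟨t0, t1, t4⟩ (3 firings)

step 1: fire t0:  (p0=3, p1=3, p2=4, p3=1, p4=4) → (p0=3, p1=4, p2=7, p3=3, p4=1)
step 2: fire t1:  (p0=3, p1=4, p2=7, p3=3, p4=1) → (p0=1, p1=2, p2=4, p3=6, p4=1)
step 3: fire t4:  (p0=1, p1=2, p2=4, p3=6, p4=1) → (p0=3, p1=1, p2=4, p3=6, p4=1)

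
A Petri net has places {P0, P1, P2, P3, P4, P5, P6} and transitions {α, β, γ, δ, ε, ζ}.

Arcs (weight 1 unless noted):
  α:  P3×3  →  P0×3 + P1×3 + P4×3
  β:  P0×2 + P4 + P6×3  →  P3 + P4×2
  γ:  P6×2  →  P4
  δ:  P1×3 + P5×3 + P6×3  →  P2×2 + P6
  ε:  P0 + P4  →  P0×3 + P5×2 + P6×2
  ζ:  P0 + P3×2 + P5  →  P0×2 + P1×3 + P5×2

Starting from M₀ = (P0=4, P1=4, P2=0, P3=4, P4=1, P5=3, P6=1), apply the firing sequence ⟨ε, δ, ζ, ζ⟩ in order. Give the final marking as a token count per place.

step 1: fire ε:  (P0=4, P1=4, P2=0, P3=4, P4=1, P5=3, P6=1) → (P0=6, P1=4, P2=0, P3=4, P4=0, P5=5, P6=3)
step 2: fire δ:  (P0=6, P1=4, P2=0, P3=4, P4=0, P5=5, P6=3) → (P0=6, P1=1, P2=2, P3=4, P4=0, P5=2, P6=1)
step 3: fire ζ:  (P0=6, P1=1, P2=2, P3=4, P4=0, P5=2, P6=1) → (P0=7, P1=4, P2=2, P3=2, P4=0, P5=3, P6=1)
step 4: fire ζ:  (P0=7, P1=4, P2=2, P3=2, P4=0, P5=3, P6=1) → (P0=8, P1=7, P2=2, P3=0, P4=0, P5=4, P6=1)

(P0=8, P1=7, P2=2, P3=0, P4=0, P5=4, P6=1)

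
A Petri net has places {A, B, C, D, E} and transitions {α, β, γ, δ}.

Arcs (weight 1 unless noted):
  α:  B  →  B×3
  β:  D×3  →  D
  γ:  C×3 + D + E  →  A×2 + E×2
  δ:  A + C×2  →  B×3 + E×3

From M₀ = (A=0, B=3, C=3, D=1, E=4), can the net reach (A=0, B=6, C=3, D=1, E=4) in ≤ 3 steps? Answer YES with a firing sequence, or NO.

depth 0: 1 marking
depth 1: 3 markings reached so far
depth 2: 5 markings reached so far
depth 3: 7 markings reached so far
target is not among the 7 markings reachable within 3 steps

NO — not reachable within 3 firings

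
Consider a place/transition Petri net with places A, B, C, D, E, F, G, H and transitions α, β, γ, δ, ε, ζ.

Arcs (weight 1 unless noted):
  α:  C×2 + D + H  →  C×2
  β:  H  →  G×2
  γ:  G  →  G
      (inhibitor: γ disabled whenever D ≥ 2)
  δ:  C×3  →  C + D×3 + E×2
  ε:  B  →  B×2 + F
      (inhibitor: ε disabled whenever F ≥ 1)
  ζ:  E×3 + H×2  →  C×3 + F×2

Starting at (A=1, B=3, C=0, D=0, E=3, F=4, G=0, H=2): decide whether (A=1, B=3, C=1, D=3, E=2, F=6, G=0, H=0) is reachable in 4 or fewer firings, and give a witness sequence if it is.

step 1: fire ζ:  (A=1, B=3, C=0, D=0, E=3, F=4, G=0, H=2) → (A=1, B=3, C=3, D=0, E=0, F=6, G=0, H=0)
step 2: fire δ:  (A=1, B=3, C=3, D=0, E=0, F=6, G=0, H=0) → (A=1, B=3, C=1, D=3, E=2, F=6, G=0, H=0)

YES — reachable via ⟨ζ, δ⟩ (2 firings)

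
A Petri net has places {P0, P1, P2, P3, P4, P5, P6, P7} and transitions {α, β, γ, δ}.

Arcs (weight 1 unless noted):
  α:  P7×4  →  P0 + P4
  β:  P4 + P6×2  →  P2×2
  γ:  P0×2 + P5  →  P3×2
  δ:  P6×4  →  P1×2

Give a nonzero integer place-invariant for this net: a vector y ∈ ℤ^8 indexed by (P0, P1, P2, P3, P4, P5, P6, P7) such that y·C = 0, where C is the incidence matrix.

y = (P0:2, P1:0, P2:-1, P3:2, P4:-2, P5:0, P6:0, P7:0)

Incidence matrix C (rows=places, cols=transitions):
        α    β    γ    δ
   P0   1    0   -2    0
   P1   0    0    0    2
   P2   0    2    0    0
   P3   0    0    2    0
   P4   1   -1    0    0
   P5   0    0   -1    0
   P6   0   -2    0   -4
   P7  -4    0    0    0

Candidate y = [2, 0, -1, 2, -2, 0, 0, 0]; check y·C column-wise:
  col α: 2·1 + -1·0 + 2·0 + -2·1 + 0·-4 = 0
  col β: 2·0 + -1·2 + 2·0 + -2·-1 + 0·-2 = 0
  col γ: 2·-2 + -1·0 + 2·2 + -2·0 + 0·-1 = 0
  col δ: 2·0 + 0·2 + -1·0 + 2·0 + -2·0 + 0·-4 = 0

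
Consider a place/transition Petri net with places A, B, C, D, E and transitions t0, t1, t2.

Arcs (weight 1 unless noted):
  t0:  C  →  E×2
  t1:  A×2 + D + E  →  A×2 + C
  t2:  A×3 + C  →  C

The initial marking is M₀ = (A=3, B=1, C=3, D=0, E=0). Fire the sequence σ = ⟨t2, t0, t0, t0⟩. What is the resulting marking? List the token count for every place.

(A=0, B=1, C=0, D=0, E=6)

step 1: fire t2:  (A=3, B=1, C=3, D=0, E=0) → (A=0, B=1, C=3, D=0, E=0)
step 2: fire t0:  (A=0, B=1, C=3, D=0, E=0) → (A=0, B=1, C=2, D=0, E=2)
step 3: fire t0:  (A=0, B=1, C=2, D=0, E=2) → (A=0, B=1, C=1, D=0, E=4)
step 4: fire t0:  (A=0, B=1, C=1, D=0, E=4) → (A=0, B=1, C=0, D=0, E=6)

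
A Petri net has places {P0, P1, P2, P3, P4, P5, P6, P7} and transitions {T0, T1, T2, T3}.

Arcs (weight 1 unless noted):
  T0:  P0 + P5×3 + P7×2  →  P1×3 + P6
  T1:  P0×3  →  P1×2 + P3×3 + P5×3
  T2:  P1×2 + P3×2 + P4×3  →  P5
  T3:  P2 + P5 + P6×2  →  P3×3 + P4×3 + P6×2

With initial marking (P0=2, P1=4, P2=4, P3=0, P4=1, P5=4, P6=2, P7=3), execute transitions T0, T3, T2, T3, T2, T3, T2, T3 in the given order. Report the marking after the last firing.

(P0=1, P1=1, P2=0, P3=6, P4=4, P5=0, P6=3, P7=1)

step 1: fire T0:  (P0=2, P1=4, P2=4, P3=0, P4=1, P5=4, P6=2, P7=3) → (P0=1, P1=7, P2=4, P3=0, P4=1, P5=1, P6=3, P7=1)
step 2: fire T3:  (P0=1, P1=7, P2=4, P3=0, P4=1, P5=1, P6=3, P7=1) → (P0=1, P1=7, P2=3, P3=3, P4=4, P5=0, P6=3, P7=1)
step 3: fire T2:  (P0=1, P1=7, P2=3, P3=3, P4=4, P5=0, P6=3, P7=1) → (P0=1, P1=5, P2=3, P3=1, P4=1, P5=1, P6=3, P7=1)
step 4: fire T3:  (P0=1, P1=5, P2=3, P3=1, P4=1, P5=1, P6=3, P7=1) → (P0=1, P1=5, P2=2, P3=4, P4=4, P5=0, P6=3, P7=1)
step 5: fire T2:  (P0=1, P1=5, P2=2, P3=4, P4=4, P5=0, P6=3, P7=1) → (P0=1, P1=3, P2=2, P3=2, P4=1, P5=1, P6=3, P7=1)
step 6: fire T3:  (P0=1, P1=3, P2=2, P3=2, P4=1, P5=1, P6=3, P7=1) → (P0=1, P1=3, P2=1, P3=5, P4=4, P5=0, P6=3, P7=1)
step 7: fire T2:  (P0=1, P1=3, P2=1, P3=5, P4=4, P5=0, P6=3, P7=1) → (P0=1, P1=1, P2=1, P3=3, P4=1, P5=1, P6=3, P7=1)
step 8: fire T3:  (P0=1, P1=1, P2=1, P3=3, P4=1, P5=1, P6=3, P7=1) → (P0=1, P1=1, P2=0, P3=6, P4=4, P5=0, P6=3, P7=1)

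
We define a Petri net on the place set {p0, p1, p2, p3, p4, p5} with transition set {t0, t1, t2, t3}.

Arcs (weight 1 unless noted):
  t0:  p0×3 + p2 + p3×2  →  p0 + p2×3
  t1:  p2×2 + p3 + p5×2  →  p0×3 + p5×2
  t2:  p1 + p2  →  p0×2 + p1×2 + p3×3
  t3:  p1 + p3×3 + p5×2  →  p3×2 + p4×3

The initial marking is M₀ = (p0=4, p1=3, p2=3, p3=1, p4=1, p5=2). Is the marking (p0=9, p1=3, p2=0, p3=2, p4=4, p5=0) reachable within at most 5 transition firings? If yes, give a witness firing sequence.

YES — reachable via ⟨t1, t2, t3⟩ (3 firings)

step 1: fire t1:  (p0=4, p1=3, p2=3, p3=1, p4=1, p5=2) → (p0=7, p1=3, p2=1, p3=0, p4=1, p5=2)
step 2: fire t2:  (p0=7, p1=3, p2=1, p3=0, p4=1, p5=2) → (p0=9, p1=4, p2=0, p3=3, p4=1, p5=2)
step 3: fire t3:  (p0=9, p1=4, p2=0, p3=3, p4=1, p5=2) → (p0=9, p1=3, p2=0, p3=2, p4=4, p5=0)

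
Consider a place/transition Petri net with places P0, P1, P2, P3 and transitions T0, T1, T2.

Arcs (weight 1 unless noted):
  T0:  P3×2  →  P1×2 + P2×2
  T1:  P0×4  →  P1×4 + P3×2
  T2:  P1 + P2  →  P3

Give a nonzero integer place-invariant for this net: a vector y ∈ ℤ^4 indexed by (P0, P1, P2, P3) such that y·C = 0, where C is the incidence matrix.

Incidence matrix C (rows=places, cols=transitions):
       T0   T1   T2
   P0   0   -4    0
   P1   2    4   -1
   P2   2    0   -1
   P3  -2    2    1

Candidate y = [1, 1, -1, 0]; check y·C column-wise:
  col T0: 1·0 + 1·2 + -1·2 + 0·-2 = 0
  col T1: 1·-4 + 1·4 + -1·0 + 0·2 = 0
  col T2: 1·0 + 1·-1 + -1·-1 + 0·1 = 0

y = (P0:1, P1:1, P2:-1, P3:0)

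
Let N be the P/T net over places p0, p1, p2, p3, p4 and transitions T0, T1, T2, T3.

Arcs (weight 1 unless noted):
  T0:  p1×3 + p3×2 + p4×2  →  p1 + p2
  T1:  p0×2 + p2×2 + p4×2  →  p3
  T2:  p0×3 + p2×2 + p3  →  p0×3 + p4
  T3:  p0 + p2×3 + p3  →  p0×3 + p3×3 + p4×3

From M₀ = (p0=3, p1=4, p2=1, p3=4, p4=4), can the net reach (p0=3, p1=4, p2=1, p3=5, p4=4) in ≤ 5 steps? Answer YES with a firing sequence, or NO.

NO — not reachable within 5 firings

depth 0: 1 marking
depth 1: 2 markings reached so far
depth 2: 4 markings reached so far
depth 3: 4 markings reached so far
(frontier empty at depth 3; search complete)
target is not among the 4 markings reachable within 5 steps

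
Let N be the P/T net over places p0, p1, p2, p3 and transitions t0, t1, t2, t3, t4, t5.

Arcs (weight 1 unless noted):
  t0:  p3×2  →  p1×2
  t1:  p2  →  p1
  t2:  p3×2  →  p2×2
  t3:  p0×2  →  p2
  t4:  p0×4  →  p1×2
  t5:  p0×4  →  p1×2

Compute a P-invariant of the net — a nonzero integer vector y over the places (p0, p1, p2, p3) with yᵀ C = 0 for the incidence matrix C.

y = (p0:1, p1:2, p2:2, p3:2)

Incidence matrix C (rows=places, cols=transitions):
       t0   t1   t2   t3   t4   t5
   p0   0    0    0   -2   -4   -4
   p1   2    1    0    0    2    2
   p2   0   -1    2    1    0    0
   p3  -2    0   -2    0    0    0

Candidate y = [1, 2, 2, 2]; check y·C column-wise:
  col t0: 1·0 + 2·2 + 2·0 + 2·-2 = 0
  col t1: 1·0 + 2·1 + 2·-1 + 2·0 = 0
  col t2: 1·0 + 2·0 + 2·2 + 2·-2 = 0
  col t3: 1·-2 + 2·0 + 2·1 + 2·0 = 0
  col t4: 1·-4 + 2·2 + 2·0 + 2·0 = 0
  col t5: 1·-4 + 2·2 + 2·0 + 2·0 = 0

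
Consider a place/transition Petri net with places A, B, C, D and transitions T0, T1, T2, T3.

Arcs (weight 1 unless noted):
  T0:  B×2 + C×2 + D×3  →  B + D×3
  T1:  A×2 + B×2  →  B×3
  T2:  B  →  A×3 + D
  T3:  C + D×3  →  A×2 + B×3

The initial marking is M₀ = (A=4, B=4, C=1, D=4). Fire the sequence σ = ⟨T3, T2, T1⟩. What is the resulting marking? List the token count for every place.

(A=7, B=7, C=0, D=2)

step 1: fire T3:  (A=4, B=4, C=1, D=4) → (A=6, B=7, C=0, D=1)
step 2: fire T2:  (A=6, B=7, C=0, D=1) → (A=9, B=6, C=0, D=2)
step 3: fire T1:  (A=9, B=6, C=0, D=2) → (A=7, B=7, C=0, D=2)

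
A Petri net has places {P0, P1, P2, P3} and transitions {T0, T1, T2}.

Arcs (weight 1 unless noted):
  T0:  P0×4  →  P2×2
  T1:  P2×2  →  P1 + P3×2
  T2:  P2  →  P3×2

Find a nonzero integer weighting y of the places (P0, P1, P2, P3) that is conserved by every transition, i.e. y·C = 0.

y = (P0:1, P1:2, P2:2, P3:1)

Incidence matrix C (rows=places, cols=transitions):
       T0   T1   T2
   P0  -4    0    0
   P1   0    1    0
   P2   2   -2   -1
   P3   0    2    2

Candidate y = [1, 2, 2, 1]; check y·C column-wise:
  col T0: 1·-4 + 2·0 + 2·2 + 1·0 = 0
  col T1: 1·0 + 2·1 + 2·-2 + 1·2 = 0
  col T2: 1·0 + 2·0 + 2·-1 + 1·2 = 0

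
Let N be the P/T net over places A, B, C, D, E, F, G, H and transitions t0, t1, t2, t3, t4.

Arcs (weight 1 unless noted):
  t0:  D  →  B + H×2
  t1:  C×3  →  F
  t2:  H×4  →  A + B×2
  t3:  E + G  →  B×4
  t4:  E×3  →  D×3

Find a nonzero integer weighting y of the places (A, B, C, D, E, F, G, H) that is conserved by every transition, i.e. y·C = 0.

y = (A:0, B:0, C:1, D:0, E:0, F:3, G:0, H:0)

Incidence matrix C (rows=places, cols=transitions):
       t0   t1   t2   t3   t4
    A   0    0    1    0    0
    B   1    0    2    4    0
    C   0   -3    0    0    0
    D  -1    0    0    0    3
    E   0    0    0   -1   -3
    F   0    1    0    0    0
    G   0    0    0   -1    0
    H   2    0   -4    0    0

Candidate y = [0, 0, 1, 0, 0, 3, 0, 0]; check y·C column-wise:
  col t0: 0·1 + 1·0 + 0·-1 + 3·0 + 0·2 = 0
  col t1: 1·-3 + 3·1 = 0
  col t2: 0·1 + 0·2 + 1·0 + 3·0 + 0·-4 = 0
  col t3: 0·4 + 1·0 + 0·-1 + 3·0 + 0·-1 = 0
  col t4: 1·0 + 0·3 + 0·-3 + 3·0 = 0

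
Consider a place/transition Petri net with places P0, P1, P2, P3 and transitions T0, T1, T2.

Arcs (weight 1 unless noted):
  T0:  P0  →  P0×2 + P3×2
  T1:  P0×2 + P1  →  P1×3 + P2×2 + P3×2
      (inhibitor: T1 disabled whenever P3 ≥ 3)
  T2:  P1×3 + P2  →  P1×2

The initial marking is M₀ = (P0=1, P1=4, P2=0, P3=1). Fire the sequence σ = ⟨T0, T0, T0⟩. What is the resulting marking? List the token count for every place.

step 1: fire T0:  (P0=1, P1=4, P2=0, P3=1) → (P0=2, P1=4, P2=0, P3=3)
step 2: fire T0:  (P0=2, P1=4, P2=0, P3=3) → (P0=3, P1=4, P2=0, P3=5)
step 3: fire T0:  (P0=3, P1=4, P2=0, P3=5) → (P0=4, P1=4, P2=0, P3=7)

(P0=4, P1=4, P2=0, P3=7)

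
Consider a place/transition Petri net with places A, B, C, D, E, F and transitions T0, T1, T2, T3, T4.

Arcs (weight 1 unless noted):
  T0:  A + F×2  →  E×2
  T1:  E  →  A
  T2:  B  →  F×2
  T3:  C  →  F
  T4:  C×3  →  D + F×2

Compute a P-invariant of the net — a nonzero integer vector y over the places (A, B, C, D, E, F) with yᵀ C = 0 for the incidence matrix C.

Incidence matrix C (rows=places, cols=transitions):
       T0   T1   T2   T3   T4
    A  -1    1    0    0    0
    B   0    0   -1    0    0
    C   0    0    0   -1   -3
    D   0    0    0    0    1
    E   2   -1    0    0    0
    F  -2    0    2    1    2

Candidate y = [2, 2, 1, 1, 2, 1]; check y·C column-wise:
  col T0: 2·-1 + 2·0 + 1·0 + 1·0 + 2·2 + 1·-2 = 0
  col T1: 2·1 + 2·0 + 1·0 + 1·0 + 2·-1 + 1·0 = 0
  col T2: 2·0 + 2·-1 + 1·0 + 1·0 + 2·0 + 1·2 = 0
  col T3: 2·0 + 2·0 + 1·-1 + 1·0 + 2·0 + 1·1 = 0
  col T4: 2·0 + 2·0 + 1·-3 + 1·1 + 2·0 + 1·2 = 0

y = (A:2, B:2, C:1, D:1, E:2, F:1)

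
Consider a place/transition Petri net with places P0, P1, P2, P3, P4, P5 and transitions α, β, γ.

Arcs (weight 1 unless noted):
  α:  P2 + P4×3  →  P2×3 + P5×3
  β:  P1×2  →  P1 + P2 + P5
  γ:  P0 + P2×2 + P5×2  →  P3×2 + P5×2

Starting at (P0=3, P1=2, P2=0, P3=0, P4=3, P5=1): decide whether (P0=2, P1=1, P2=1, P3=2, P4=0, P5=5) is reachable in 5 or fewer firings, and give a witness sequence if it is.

step 1: fire β:  (P0=3, P1=2, P2=0, P3=0, P4=3, P5=1) → (P0=3, P1=1, P2=1, P3=0, P4=3, P5=2)
step 2: fire α:  (P0=3, P1=1, P2=1, P3=0, P4=3, P5=2) → (P0=3, P1=1, P2=3, P3=0, P4=0, P5=5)
step 3: fire γ:  (P0=3, P1=1, P2=3, P3=0, P4=0, P5=5) → (P0=2, P1=1, P2=1, P3=2, P4=0, P5=5)

YES — reachable via ⟨β, α, γ⟩ (3 firings)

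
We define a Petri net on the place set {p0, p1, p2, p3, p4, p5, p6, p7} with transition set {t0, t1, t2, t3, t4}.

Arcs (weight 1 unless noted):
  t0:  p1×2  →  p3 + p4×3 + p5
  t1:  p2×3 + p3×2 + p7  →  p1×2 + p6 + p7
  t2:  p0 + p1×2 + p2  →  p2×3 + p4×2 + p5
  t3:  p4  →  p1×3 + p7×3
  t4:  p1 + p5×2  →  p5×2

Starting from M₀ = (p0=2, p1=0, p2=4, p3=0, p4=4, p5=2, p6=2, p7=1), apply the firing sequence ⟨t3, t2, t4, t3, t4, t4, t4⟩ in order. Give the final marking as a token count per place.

(p0=1, p1=0, p2=6, p3=0, p4=4, p5=3, p6=2, p7=7)

step 1: fire t3:  (p0=2, p1=0, p2=4, p3=0, p4=4, p5=2, p6=2, p7=1) → (p0=2, p1=3, p2=4, p3=0, p4=3, p5=2, p6=2, p7=4)
step 2: fire t2:  (p0=2, p1=3, p2=4, p3=0, p4=3, p5=2, p6=2, p7=4) → (p0=1, p1=1, p2=6, p3=0, p4=5, p5=3, p6=2, p7=4)
step 3: fire t4:  (p0=1, p1=1, p2=6, p3=0, p4=5, p5=3, p6=2, p7=4) → (p0=1, p1=0, p2=6, p3=0, p4=5, p5=3, p6=2, p7=4)
step 4: fire t3:  (p0=1, p1=0, p2=6, p3=0, p4=5, p5=3, p6=2, p7=4) → (p0=1, p1=3, p2=6, p3=0, p4=4, p5=3, p6=2, p7=7)
step 5: fire t4:  (p0=1, p1=3, p2=6, p3=0, p4=4, p5=3, p6=2, p7=7) → (p0=1, p1=2, p2=6, p3=0, p4=4, p5=3, p6=2, p7=7)
step 6: fire t4:  (p0=1, p1=2, p2=6, p3=0, p4=4, p5=3, p6=2, p7=7) → (p0=1, p1=1, p2=6, p3=0, p4=4, p5=3, p6=2, p7=7)
step 7: fire t4:  (p0=1, p1=1, p2=6, p3=0, p4=4, p5=3, p6=2, p7=7) → (p0=1, p1=0, p2=6, p3=0, p4=4, p5=3, p6=2, p7=7)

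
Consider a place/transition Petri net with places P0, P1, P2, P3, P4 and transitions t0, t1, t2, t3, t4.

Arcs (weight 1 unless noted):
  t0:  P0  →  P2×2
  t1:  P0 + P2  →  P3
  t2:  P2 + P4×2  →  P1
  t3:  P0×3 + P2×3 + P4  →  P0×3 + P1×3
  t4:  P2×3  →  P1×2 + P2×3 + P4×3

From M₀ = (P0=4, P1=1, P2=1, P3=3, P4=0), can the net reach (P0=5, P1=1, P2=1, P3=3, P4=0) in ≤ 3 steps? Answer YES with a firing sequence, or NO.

NO — not reachable within 3 firings

depth 0: 1 marking
depth 1: 3 markings reached so far
depth 2: 6 markings reached so far
depth 3: 14 markings reached so far
target is not among the 14 markings reachable within 3 steps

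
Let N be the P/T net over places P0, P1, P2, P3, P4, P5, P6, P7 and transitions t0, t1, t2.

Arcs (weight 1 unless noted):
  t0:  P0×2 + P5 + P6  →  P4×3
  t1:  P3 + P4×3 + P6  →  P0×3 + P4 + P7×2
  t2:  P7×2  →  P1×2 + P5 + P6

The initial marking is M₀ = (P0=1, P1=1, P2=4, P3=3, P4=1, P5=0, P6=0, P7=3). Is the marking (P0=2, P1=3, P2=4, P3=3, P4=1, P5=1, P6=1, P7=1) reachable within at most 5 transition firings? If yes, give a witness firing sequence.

NO — not reachable within 5 firings

depth 0: 1 marking
depth 1: 2 markings reached so far
depth 2: 2 markings reached so far
(frontier empty at depth 2; search complete)
target is not among the 2 markings reachable within 5 steps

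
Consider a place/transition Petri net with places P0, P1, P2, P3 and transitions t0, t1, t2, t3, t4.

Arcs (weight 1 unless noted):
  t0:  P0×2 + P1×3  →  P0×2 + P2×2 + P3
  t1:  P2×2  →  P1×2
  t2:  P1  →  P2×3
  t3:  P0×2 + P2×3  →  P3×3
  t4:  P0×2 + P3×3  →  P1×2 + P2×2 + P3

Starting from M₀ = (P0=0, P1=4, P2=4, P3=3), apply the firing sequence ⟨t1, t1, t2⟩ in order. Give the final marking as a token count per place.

(P0=0, P1=7, P2=3, P3=3)

step 1: fire t1:  (P0=0, P1=4, P2=4, P3=3) → (P0=0, P1=6, P2=2, P3=3)
step 2: fire t1:  (P0=0, P1=6, P2=2, P3=3) → (P0=0, P1=8, P2=0, P3=3)
step 3: fire t2:  (P0=0, P1=8, P2=0, P3=3) → (P0=0, P1=7, P2=3, P3=3)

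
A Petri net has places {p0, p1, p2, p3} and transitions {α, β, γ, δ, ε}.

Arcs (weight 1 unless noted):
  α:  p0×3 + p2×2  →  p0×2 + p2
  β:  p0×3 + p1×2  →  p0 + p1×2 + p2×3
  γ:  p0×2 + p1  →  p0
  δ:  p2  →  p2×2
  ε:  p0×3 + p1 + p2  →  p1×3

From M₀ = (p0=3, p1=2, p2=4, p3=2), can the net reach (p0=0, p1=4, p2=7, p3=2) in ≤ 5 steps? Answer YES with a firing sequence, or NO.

YES — reachable via ⟨δ, δ, δ, δ, ε⟩ (5 firings)

step 1: fire δ:  (p0=3, p1=2, p2=4, p3=2) → (p0=3, p1=2, p2=5, p3=2)
step 2: fire δ:  (p0=3, p1=2, p2=5, p3=2) → (p0=3, p1=2, p2=6, p3=2)
step 3: fire δ:  (p0=3, p1=2, p2=6, p3=2) → (p0=3, p1=2, p2=7, p3=2)
step 4: fire δ:  (p0=3, p1=2, p2=7, p3=2) → (p0=3, p1=2, p2=8, p3=2)
step 5: fire ε:  (p0=3, p1=2, p2=8, p3=2) → (p0=0, p1=4, p2=7, p3=2)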